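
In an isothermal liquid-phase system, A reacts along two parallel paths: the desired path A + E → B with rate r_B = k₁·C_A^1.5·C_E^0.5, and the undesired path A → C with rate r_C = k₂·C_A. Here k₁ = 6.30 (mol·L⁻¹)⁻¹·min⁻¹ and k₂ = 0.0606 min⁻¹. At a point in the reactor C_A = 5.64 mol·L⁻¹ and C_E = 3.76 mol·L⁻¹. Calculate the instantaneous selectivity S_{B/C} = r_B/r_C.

S_{B/C} = r_B/r_C = (k₁·C_A^1.5·C_E^0.5)/(k₂·C_A) = (k₁/k₂)·C_A^0.5·C_E^0.5.
= (6.30×5.640^1.5×3.760^0.5) / (0.0606×5.640) = 163.6/0.3418 = 479.
Since the desired path is higher order in A, keeping C_A high (PFR or concentrated feed) favours B.

479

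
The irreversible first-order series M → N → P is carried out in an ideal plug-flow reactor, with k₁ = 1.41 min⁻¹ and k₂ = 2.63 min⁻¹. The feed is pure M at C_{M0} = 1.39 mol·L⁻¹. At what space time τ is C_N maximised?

The intermediate peaks when r₁ = r₂, i.e. k₁e^(−k₁τ) = k₂e^(−k₂τ), giving τ_opt = ln(k₂/k₁)/(k₂−k₁).
= ln(2.63/1.41)/(2.63−1.41) = ln(1.865)/1.220 = 0.6234/1.220 = 0.511 min.

0.511 min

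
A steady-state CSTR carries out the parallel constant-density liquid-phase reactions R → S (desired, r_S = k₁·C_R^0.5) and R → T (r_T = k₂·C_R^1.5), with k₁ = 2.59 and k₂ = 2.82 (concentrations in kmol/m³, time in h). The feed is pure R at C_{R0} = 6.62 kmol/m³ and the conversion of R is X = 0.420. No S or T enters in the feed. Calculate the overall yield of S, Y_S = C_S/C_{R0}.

Exit C_R = C_{R0}(1−X) = 6.62×0.580 = 3.840 kmol/m³.
In a CSTR the entire volume is at exit conditions, so r_S = 2.59×3.840^0.5 = 5.075 and r_T = 2.82×3.840^1.5 = 21.22.
Fraction of consumed R going to S: r_S/(r_S+r_T) = 0.1930.
C_S = 0.1930·C_{R0}·X = 0.1930×6.62×0.420 = 0.537 kmol/m³; Y_S = C_S/C_{R0} = 0.0811.

0.0811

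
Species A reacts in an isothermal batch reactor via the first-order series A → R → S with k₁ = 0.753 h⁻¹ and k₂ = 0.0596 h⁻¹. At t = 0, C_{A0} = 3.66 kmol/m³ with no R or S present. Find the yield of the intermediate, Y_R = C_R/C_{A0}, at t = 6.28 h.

0.737

Solving the coupled first-order balances gives C_R(t) = [k₁/(k₂−k₁)]·C_{A0}·(e^(−k₁t) − e^(−k₂t)).
e^(−k₁t) = e^(−0.753×6.28) = e^(−4.729) = 0.008837; e^(−k₂t) = e^(−0.3743) = 0.6878.
C_R = 0.753×3.66/(0.0596−0.753) × (0.008837−0.6878) = (-3.975)×(-0.6789) = 2.699 kmol/m³.
Y_R = C_R/C_{A0} = 2.699/3.66 = 0.737.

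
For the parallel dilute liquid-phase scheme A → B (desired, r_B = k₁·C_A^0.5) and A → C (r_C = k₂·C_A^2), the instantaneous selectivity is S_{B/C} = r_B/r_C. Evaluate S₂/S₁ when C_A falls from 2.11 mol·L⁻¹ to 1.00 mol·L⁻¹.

S_{B/C} = (k₁/k₂)·C_A^-1.5, so S₂/S₁ = (C_{A,2}/C_{A,1})^-1.5.
= (1.00/2.11)^(-1.5) = (0.4739)^(-1.5) = 3.06.

3.06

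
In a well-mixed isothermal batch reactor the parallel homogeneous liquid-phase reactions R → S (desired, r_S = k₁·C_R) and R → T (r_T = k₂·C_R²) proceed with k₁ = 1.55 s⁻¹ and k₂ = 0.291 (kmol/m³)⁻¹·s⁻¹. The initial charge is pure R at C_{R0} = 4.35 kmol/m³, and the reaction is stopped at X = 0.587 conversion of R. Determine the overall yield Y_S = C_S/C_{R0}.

C_R = C_{R0}(1−X) = 1.797 kmol/m³.
Along a PFR/batch, dC_S/dC_R = −r_S/(r_S+r_T) = −k₁/(k₁+k₂·C_R).
Integrating from C_{R0} to C_R: C_S = (1.55/0.291)·ln[(1.55+0.291·4.35)/(1.55+0.291·1.80)] = 5.326·ln(2.816/2.073) = 1.632 kmol/m³.
Y_S = C_S/C_{R0} = 1.632/4.35 = 0.375.

0.375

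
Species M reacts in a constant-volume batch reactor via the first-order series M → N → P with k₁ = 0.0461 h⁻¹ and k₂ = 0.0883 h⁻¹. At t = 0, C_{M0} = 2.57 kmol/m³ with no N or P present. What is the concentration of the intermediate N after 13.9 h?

0.656 kmol/m³

For first-order series with pure M initially, C_N(t) = k₁C_{M0}/(k₂−k₁)·(e^(−k₁t) − e^(−k₂t)).
e^(−k₁t) = e^(−0.0461×13.9) = e^(−0.6408) = 0.5269; e^(−k₂t) = e^(−1.227) = 0.2931.
C_N = 0.0461×2.57/(0.0883−0.0461) × (0.5269−0.2931) = 2.808×0.2338 = 0.6564 kmol/m³.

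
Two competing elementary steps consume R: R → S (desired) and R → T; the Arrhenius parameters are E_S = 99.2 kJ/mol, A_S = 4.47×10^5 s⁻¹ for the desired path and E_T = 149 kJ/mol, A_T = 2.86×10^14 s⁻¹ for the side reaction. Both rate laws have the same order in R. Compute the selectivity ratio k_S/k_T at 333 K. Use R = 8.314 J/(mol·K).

With equal orders, S_{S/T} = k_S/k_T = (A_S/A_T)·exp[(E_T−E_S)/(RT)].
(E_T−E_S)/(RT) = (149−99.2)×10³/(8.314×333) = 49800/2769 = 17.99.
k_S/k_T = (4.47×10^5/2.86×10^14)·exp(17.99) = 1.563×10^-9 × 6.486×10^7 = 0.101.

0.101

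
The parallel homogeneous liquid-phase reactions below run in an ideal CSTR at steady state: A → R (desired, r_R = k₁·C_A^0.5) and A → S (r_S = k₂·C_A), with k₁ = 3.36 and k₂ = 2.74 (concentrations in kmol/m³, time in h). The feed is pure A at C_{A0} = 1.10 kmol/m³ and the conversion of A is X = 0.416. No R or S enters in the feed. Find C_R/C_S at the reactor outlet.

Exit C_A = C_{A0}(1−X) = 1.10×0.584 = 0.6424 kmol/m³.
A CSTR operates uniformly at the exit composition, giving r_R = 2.693 and r_S = 1.760 (each k·C_A^n at C_A = 0.6424).
Overall selectivity = C_R/C_S = r_Rτ/(r_Sτ) = r_R/r_S = 1.53.

1.53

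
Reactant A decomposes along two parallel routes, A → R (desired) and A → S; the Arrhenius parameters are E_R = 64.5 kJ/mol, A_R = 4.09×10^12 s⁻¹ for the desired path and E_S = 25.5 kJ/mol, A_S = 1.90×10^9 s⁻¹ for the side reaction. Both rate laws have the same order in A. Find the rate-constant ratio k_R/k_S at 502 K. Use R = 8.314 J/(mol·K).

0.188

Since both paths have the same order in A, the concentration cancels and S_{R/S} = k_R/k_S = (A_R/A_S)·exp[(E_S−E_R)/(RT)].
(E_S−E_R)/(RT) = (25.5−64.5)×10³/(8.314×502) = -39000/4174 = -9.344.
k_R/k_S = (4.09×10^12/1.90×10^9)·exp(-9.344) = 2153 × 8.745×10^-5 = 0.188.
Since E_R > E_S, raising the temperature improves selectivity toward R.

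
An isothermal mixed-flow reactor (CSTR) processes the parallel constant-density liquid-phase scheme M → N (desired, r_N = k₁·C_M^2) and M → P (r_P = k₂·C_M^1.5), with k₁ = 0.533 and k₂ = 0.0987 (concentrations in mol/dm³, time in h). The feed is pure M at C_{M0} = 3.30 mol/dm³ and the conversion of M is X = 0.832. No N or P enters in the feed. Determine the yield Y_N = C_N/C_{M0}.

Exit C_M = C_{M0}(1−X) = 3.30×0.168 = 0.5544 mol/dm³.
Rates in a CSTR are evaluated at the outlet concentration: r_N = 0.533×0.5544^2 = 0.1638, r_P = 0.0987×0.5544^1.5 = 0.04074.
Fraction of consumed M going to N: r_N/(r_N+r_P) = 0.8008.
C_N = 0.8008·C_{M0}·X = 0.8008×3.30×0.832 = 2.20 mol/dm³; Y_N = C_N/C_{M0} = 0.666.

0.666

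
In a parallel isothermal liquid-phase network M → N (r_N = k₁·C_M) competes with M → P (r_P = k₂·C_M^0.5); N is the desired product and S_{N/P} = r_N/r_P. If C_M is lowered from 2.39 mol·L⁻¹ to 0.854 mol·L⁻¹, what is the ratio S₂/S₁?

S_{N/P} = (k₁/k₂)·C_M^0.5, so S₂/S₁ = (C_{M,2}/C_{M,1})^0.5.
= (0.854/2.39)^0.5 = (0.3573)^0.5 = 0.598.

0.598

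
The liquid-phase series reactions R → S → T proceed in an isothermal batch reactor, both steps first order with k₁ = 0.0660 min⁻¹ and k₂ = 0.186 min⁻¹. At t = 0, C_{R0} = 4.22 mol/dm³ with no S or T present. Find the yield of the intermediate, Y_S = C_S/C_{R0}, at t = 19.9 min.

0.134

The intermediate concentration in a first-order A→B→C sequence is C_S = k₁C_{R0}(e^(−k₁t) − e^(−k₂t))/(k₂−k₁).
e^(−k₁t) = e^(−0.0660×19.9) = e^(−1.313) = 0.2689; e^(−k₂t) = e^(−3.701) = 0.02469.
C_S = 0.0660×4.22/(0.186−0.0660) × (0.2689−0.02469) = 2.321×0.2442 = 0.5668 mol/dm³.
Y_S = C_S/C_{R0} = 0.5668/4.22 = 0.134.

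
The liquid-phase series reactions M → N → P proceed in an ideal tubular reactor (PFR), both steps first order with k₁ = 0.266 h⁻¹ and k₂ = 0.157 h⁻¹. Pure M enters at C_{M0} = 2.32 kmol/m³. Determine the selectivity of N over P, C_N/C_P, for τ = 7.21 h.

Solving the coupled first-order balances gives C_N(τ) = [k₁/(k₂−k₁)]·C_{M0}·(e^(−k₁τ) − e^(−k₂τ)).
e^(−k₁τ) = e^(−0.266×7.21) = e^(−1.918) = 0.1469; e^(−k₂τ) = e^(−1.132) = 0.3224.
C_N = 0.266×2.32/(0.157−0.266) × (0.1469−0.3224) = (-5.662)×(-0.1755) = 0.9935 kmol/m³.
C_M = C_{M0}e^(−k₁τ) = 0.3409 kmol/m³, so C_P = C_{M0}−C_M−C_N = 0.9857 kmol/m³; C_N/C_P = 1.01.

1.01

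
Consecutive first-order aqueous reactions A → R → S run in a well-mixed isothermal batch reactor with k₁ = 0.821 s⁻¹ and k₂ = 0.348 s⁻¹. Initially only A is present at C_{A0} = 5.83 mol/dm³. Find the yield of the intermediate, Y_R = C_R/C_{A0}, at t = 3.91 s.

For first-order series with pure A initially, C_R(t) = k₁C_{A0}/(k₂−k₁)·(e^(−k₁t) − e^(−k₂t)).
e^(−k₁t) = e^(−0.821×3.91) = e^(−3.210) = 0.04035; e^(−k₂t) = e^(−1.361) = 0.2565.
C_R = 0.821×5.83/(0.348−0.821) × (0.04035−0.2565) = (-10.12)×(-0.2161) = 2.187 mol/dm³.
Y_R = C_R/C_{A0} = 2.187/5.83 = 0.375.

0.375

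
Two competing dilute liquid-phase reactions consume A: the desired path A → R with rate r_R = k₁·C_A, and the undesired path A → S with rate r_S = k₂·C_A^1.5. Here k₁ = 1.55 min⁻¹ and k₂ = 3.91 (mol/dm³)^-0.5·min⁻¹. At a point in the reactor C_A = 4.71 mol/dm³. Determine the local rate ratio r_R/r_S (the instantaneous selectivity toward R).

S_{R/S} = r_R/r_S = (k₁·C_A)/(k₂·C_A^1.5) = (k₁/k₂)·C_A^-0.5.
= (1.55×4.710) / (3.91×4.710^1.5) = 7.301/39.97 = 0.183.
The undesired path is higher order in A, so low C_A (CSTR or dilute feed) favours R.

0.183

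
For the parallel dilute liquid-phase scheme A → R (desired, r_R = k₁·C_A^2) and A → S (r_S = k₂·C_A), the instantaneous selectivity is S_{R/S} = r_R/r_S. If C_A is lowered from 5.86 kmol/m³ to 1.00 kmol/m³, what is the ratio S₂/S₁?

S_{R/S} = (k₁/k₂)·C_A, so S₂/S₁ = (C_{A,2}/C_{A,1}).
= 1.00/5.86 = 0.171.

0.171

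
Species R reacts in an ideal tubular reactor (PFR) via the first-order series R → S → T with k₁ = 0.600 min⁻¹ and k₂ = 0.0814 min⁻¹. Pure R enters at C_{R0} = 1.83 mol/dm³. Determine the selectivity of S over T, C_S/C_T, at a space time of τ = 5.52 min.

The intermediate concentration in a first-order A→B→C sequence is C_S = k₁C_{R0}(e^(−k₁τ) − e^(−k₂τ))/(k₂−k₁).
e^(−k₁τ) = e^(−0.600×5.52) = e^(−3.312) = 0.03644; e^(−k₂τ) = e^(−0.4493) = 0.6381.
C_S = 0.600×1.83/(0.0814−0.600) × (0.03644−0.6381) = (-2.117)×(-0.6016) = 1.274 mol/dm³.
C_R = C_{R0}e^(−k₁τ) = 0.06669 mol/dm³, so C_T = C_{R0}−C_R−C_S = 0.4895 mol/dm³; C_S/C_T = 2.60.

2.60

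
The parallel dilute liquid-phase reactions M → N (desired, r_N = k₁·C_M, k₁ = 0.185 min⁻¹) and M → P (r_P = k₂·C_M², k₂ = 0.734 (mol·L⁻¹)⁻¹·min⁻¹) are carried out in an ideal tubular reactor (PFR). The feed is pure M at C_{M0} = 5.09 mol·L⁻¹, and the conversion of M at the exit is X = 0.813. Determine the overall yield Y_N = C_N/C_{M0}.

C_M = C_{M0}(1−X) = 0.9518 mol·L⁻¹.
Along a PFR/batch, dC_N/dC_M = −r_N/(r_N+r_P) = −k₁/(k₁+k₂·C_M).
Integrating from C_{M0} to C_M: C_N = (0.185/0.734)·ln[(0.185+0.734·5.09)/(0.185+0.734·0.952)] = 0.2520·ln(3.921/0.8836) = 0.3756 mol·L⁻¹.
Y_N = C_N/C_{M0} = 0.3756/5.09 = 0.0738.

0.0738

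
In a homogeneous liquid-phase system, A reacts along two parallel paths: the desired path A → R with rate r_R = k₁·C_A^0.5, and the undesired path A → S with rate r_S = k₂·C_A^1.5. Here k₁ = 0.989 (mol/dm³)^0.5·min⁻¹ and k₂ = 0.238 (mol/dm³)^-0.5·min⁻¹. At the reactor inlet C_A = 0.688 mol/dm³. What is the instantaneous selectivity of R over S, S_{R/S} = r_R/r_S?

6.04

S_{R/S} = r_R/r_S = (k₁·C_A^0.5)/(k₂·C_A^1.5) = (k₁/k₂)·C_A⁻¹.
= (0.989×0.6880^0.5) / (0.238×0.6880^1.5) = 0.8203/0.1358 = 6.04.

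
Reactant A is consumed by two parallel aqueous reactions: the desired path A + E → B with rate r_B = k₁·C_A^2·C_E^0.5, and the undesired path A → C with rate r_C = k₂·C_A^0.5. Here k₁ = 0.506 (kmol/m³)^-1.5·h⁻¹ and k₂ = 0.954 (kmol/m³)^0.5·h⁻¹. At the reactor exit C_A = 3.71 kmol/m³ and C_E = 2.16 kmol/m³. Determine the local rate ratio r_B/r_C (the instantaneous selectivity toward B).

5.57

S_{B/C} = r_B/r_C = (k₁·C_A^2·C_E^0.5)/(k₂·C_A^0.5) = (k₁/k₂)·C_A^1.5·C_E^0.5.
= (0.506×3.710^2×2.160^0.5) / (0.954×3.710^0.5) = 10.24/1.838 = 5.57.
Since the desired path is higher order in A, keeping C_A high (PFR or concentrated feed) favours B.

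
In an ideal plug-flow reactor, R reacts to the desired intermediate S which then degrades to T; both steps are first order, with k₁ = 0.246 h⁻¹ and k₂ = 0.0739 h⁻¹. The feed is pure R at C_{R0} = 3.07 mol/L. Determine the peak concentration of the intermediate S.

1.83 mol/L

At the optimum, C_{S,max}/C_{R0} = (k₁/k₂)^[k₂/(k₂−k₁)].
= (0.246/0.0739)^(0.0739/(0.0739−0.246)) = (3.329)^(-0.4294) = 0.5967.
C_{S,max} = 0.5967×3.07 = 1.83 mol/L.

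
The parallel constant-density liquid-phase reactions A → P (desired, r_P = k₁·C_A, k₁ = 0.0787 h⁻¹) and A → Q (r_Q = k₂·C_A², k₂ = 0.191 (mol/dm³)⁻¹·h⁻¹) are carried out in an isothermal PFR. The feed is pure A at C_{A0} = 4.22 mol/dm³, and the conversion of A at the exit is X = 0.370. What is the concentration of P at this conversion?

0.169 mol/dm³

C_A = C_{A0}(1−X) = 2.659 mol/dm³.
Along a PFR/batch, dC_P/dC_A = −r_P/(r_P+r_Q) = −k₁/(k₁+k₂·C_A).
Integrating from C_{A0} to C_A: C_P = (0.0787/0.191)·ln[(0.0787+0.191·4.22)/(0.0787+0.191·2.66)] = 0.4120·ln(0.8847/0.5865) = 0.1694 mol/dm³.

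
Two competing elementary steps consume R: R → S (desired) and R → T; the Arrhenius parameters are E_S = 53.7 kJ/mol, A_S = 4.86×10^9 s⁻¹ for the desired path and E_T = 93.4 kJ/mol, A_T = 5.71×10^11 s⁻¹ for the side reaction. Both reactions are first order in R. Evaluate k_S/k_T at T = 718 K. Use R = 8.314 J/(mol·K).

6.58

Since both paths have the same order in R, the concentration cancels and S_{S/T} = k_S/k_T = (A_S/A_T)·exp[(E_T−E_S)/(RT)].
(E_T−E_S)/(RT) = (93.4−53.7)×10³/(8.314×718) = 39700/5969 = 6.651.
k_S/k_T = (4.86×10^9/5.71×10^11)·exp(6.651) = 0.008511 × 773.2 = 6.58.
Since E_S < E_T, lowering the temperature improves selectivity toward S.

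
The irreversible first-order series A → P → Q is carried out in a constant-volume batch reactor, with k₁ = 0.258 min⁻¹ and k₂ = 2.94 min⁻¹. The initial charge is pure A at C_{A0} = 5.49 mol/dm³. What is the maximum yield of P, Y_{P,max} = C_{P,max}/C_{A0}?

0.0694

For a first-order series the maximum intermediate yield is C_{P,max}/C_{A0} = (k₁/k₂)^[k₂/(k₂−k₁)].
= (0.258/2.94)^(2.94/(2.94−0.258)) = (0.08776)^(1.096) = 0.06944.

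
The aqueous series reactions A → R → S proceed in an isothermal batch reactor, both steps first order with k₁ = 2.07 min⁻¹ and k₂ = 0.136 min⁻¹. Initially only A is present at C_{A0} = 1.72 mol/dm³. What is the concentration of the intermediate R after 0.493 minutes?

1.06 mol/dm³

The intermediate concentration in a first-order A→B→C sequence is C_R = k₁C_{A0}(e^(−k₁t) − e^(−k₂t))/(k₂−k₁).
e^(−k₁t) = e^(−2.07×0.493) = e^(−1.021) = 0.3604; e^(−k₂t) = e^(−0.06705) = 0.9352.
C_R = 2.07×1.72/(0.136−2.07) × (0.3604−0.9352) = (-1.841)×(-0.5747) = 1.058 mol/dm³.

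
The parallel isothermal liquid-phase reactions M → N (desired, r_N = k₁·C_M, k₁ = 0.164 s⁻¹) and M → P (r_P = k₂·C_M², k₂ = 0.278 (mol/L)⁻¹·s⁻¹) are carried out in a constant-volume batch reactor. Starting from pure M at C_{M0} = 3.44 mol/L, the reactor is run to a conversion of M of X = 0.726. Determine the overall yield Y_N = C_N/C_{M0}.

C_M = C_{M0}(1−X) = 0.9426 mol/L.
Along a PFR/batch, dC_N/dC_M = −r_N/(r_N+r_P) = −k₁/(k₁+k₂·C_M).
Integrating from C_{M0} to C_M: C_N = (0.164/0.278)·ln[(0.164+0.278·3.44)/(0.164+0.278·0.943)] = 0.5899·ln(1.120/0.4260) = 0.5704 mol/L.
Y_N = C_N/C_{M0} = 0.5704/3.44 = 0.166.

0.166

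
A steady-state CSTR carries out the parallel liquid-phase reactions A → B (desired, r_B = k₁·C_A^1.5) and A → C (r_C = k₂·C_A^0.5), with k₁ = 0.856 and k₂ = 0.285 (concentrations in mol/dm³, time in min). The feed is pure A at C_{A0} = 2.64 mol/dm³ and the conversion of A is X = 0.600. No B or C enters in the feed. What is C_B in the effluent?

Exit C_A = C_{A0}(1−X) = 2.64×0.400 = 1.056 mol/dm³.
A CSTR operates uniformly at the exit composition, giving r_B = 0.9289 and r_C = 0.2929 (each k·C_A^n at C_A = 1.056).
Fraction of consumed A going to B: r_B/(r_B+r_C) = 0.7603.
C_B = 0.7603·C_{A0}·X = 0.7603×2.64×0.600 = 1.20 mol/dm³.

1.20 mol/dm³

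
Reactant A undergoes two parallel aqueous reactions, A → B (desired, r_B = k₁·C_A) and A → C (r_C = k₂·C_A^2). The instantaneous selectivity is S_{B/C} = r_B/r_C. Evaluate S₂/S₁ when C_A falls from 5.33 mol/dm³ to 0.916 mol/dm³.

5.82

S_{B/C} = (k₁/k₂)·C_A⁻¹, so S₂/S₁ = (C_{A,2}/C_{A,1})⁻¹.
= 5.33/0.916 = 5.82.
Selectivity toward B rises as C_A falls — low-concentration operation is favoured.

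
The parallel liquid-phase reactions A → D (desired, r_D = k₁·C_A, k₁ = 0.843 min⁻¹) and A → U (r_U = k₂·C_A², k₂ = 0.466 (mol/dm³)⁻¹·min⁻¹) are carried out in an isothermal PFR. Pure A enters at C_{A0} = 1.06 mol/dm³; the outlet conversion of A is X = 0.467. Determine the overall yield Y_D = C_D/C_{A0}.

0.323

C_A = C_{A0}(1−X) = 0.5650 mol/dm³.
Along a PFR/batch, dC_D/dC_A = −r_D/(r_D+r_U) = −k₁/(k₁+k₂·C_A).
Integrating from C_{A0} to C_A: C_D = (0.843/0.466)·ln[(0.843+0.466·1.06)/(0.843+0.466·0.565)] = 1.809·ln(1.337/1.106) = 0.3426 mol/dm³.
Y_D = C_D/C_{A0} = 0.3426/1.06 = 0.323.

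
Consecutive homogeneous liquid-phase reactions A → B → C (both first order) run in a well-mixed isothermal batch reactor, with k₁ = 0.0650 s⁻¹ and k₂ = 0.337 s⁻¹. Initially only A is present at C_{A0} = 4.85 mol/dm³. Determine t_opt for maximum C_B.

The intermediate peaks when r₁ = r₂, i.e. k₁e^(−k₁t) = k₂e^(−k₂t), giving t_opt = ln(k₂/k₁)/(k₂−k₁).
= ln(0.337/0.0650)/(0.337−0.0650) = ln(5.185)/0.2720 = 1.646/0.2720 = 6.05 s.

6.05 s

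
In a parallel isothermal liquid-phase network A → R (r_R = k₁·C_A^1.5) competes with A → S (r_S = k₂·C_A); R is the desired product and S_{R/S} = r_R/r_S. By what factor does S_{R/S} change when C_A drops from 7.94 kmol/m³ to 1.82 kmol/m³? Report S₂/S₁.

S_{R/S} = (k₁/k₂)·C_A^0.5, so S₂/S₁ = (C_{A,2}/C_{A,1})^0.5.
= (1.82/7.94)^0.5 = (0.2292)^0.5 = 0.479.
Selectivity toward R falls as C_A falls — high-concentration operation is favoured.

0.479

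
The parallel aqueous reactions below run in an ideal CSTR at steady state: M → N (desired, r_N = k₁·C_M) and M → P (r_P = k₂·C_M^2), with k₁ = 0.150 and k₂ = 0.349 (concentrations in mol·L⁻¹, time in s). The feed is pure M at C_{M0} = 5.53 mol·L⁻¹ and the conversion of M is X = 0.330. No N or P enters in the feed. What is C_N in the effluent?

0.190 mol·L⁻¹

Exit C_M = C_{M0}(1−X) = 5.53×0.670 = 3.705 mol·L⁻¹.
A CSTR operates uniformly at the exit composition, giving r_N = 0.5558 and r_P = 4.791 (each k·C_M^n at C_M = 3.705).
Fraction of consumed M going to N: r_N/(r_N+r_P) = 0.1039.
C_N = 0.1039·C_{M0}·X = 0.1039×5.53×0.330 = 0.190 mol·L⁻¹.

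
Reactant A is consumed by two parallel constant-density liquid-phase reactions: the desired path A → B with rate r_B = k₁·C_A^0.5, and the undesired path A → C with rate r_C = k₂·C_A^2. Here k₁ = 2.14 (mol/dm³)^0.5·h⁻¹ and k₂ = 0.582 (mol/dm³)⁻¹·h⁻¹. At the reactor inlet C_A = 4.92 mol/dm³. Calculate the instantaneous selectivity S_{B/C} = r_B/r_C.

S_{B/C} = r_B/r_C = (k₁·C_A^0.5)/(k₂·C_A^2) = (k₁/k₂)·C_A^-1.5.
= (2.14×4.920^0.5) / (0.582×4.920^2) = 4.747/14.09 = 0.337.
The undesired path is higher order in A, so low C_A (CSTR or dilute feed) favours B.

0.337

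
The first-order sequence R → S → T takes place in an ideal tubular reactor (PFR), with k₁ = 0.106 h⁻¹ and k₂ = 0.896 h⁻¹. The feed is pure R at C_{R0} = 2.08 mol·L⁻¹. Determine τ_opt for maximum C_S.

2.70 h

For first-order series the maximum of C_S occurs at τ_opt = ln(k₂/k₁)/(k₂−k₁).
= ln(0.896/0.106)/(0.896−0.106) = ln(8.453)/0.7900 = 2.135/0.7900 = 2.70 h.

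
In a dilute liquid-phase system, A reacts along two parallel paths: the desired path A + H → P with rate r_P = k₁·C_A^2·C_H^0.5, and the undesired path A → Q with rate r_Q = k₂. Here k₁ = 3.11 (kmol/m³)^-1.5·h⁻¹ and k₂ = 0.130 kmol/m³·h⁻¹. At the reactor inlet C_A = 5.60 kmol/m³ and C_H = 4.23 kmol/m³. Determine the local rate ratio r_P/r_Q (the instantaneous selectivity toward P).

1543

S_{P/Q} = r_P/r_Q = (k₁·C_A^2·C_H^0.5)/(k₂) = (k₁/k₂)·C_A^2·C_H^0.5.
= (3.11×5.600^2×4.230^0.5) / (0.130) = 200.6/0.1300 = 1543.
Since the desired path is higher order in A, keeping C_A high (PFR or concentrated feed) favours P.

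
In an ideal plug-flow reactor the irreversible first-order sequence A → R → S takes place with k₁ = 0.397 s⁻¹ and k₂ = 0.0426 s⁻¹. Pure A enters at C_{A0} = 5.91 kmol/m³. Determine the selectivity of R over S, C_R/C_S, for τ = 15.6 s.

1.35

Solving the coupled first-order balances gives C_R(τ) = [k₁/(k₂−k₁)]·C_{A0}·(e^(−k₁τ) − e^(−k₂τ)).
e^(−k₁τ) = e^(−0.397×15.6) = e^(−6.193) = 0.002043; e^(−k₂τ) = e^(−0.6646) = 0.5145.
C_R = 0.397×5.91/(0.0426−0.397) × (0.002043−0.5145) = (-6.620)×(-0.5125) = 3.393 kmol/m³.
C_A = C_{A0}e^(−k₁τ) = 0.01208 kmol/m³, so C_S = C_{A0}−C_A−C_R = 2.505 kmol/m³; C_R/C_S = 1.35.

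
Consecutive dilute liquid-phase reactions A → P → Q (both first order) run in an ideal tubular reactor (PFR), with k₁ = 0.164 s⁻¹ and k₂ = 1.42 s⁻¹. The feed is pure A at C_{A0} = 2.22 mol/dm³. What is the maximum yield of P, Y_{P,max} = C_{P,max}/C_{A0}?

0.0871

For a first-order series the maximum intermediate yield is C_{P,max}/C_{A0} = (k₁/k₂)^[k₂/(k₂−k₁)].
= (0.164/1.42)^(1.42/(1.42−0.164)) = (0.1155)^(1.131) = 0.08713.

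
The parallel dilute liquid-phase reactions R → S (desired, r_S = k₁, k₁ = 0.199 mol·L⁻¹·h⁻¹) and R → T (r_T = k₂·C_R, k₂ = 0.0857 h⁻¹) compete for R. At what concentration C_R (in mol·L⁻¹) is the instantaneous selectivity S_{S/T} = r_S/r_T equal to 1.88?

S_{S/T} = (k₁/k₂)·C_R⁻¹ ⇒ C_R = (S·k₂/k₁)^(-1).
= (1.88×0.0857/0.199)^(-1) = (0.8096)^(-1) = 1.24 mol·L⁻¹.

1.24 mol·L⁻¹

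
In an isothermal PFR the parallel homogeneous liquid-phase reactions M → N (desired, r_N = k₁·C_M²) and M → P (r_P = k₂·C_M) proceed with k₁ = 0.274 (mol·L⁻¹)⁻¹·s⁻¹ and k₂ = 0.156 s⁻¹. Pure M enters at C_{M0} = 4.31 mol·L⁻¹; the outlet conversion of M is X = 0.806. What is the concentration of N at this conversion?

C_M = C_{M0}(1−X) = 0.8361 mol·L⁻¹.
Along a PFR/batch, dC_P/dC_M = −r_P/(r_N+r_P) = −k₂/(k₂+k₁·C_M).
Integrating from C_{M0} to C_M: C_P = (0.156/0.274)·ln[(0.156+0.274·4.31)/(0.156+0.274·0.836)] = 0.5693·ln(1.337/0.3851) = 0.7086 mol·L⁻¹.
Then C_N = (C_{M0}−C_M) − C_P = 3.474 − 0.7086 = 2.765 mol·L⁻¹.

2.77 mol·L⁻¹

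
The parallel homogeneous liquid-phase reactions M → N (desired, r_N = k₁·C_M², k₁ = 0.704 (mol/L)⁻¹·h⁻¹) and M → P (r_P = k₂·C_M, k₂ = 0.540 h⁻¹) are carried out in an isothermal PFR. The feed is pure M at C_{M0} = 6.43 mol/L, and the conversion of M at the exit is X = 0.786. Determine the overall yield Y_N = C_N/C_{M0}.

C_M = C_{M0}(1−X) = 1.376 mol/L.
Along a PFR/batch, dC_P/dC_M = −r_P/(r_N+r_P) = −k₂/(k₂+k₁·C_M).
Integrating from C_{M0} to C_M: C_P = (0.540/0.704)·ln[(0.540+0.704·6.43)/(0.540+0.704·1.38)] = 0.7670·ln(5.067/1.509) = 0.9292 mol/L.
Then C_N = (C_{M0}−C_M) − C_P = 5.054 − 0.9292 = 4.125 mol/L.
Y_N = C_N/C_{M0} = 4.125/6.43 = 0.641.

0.641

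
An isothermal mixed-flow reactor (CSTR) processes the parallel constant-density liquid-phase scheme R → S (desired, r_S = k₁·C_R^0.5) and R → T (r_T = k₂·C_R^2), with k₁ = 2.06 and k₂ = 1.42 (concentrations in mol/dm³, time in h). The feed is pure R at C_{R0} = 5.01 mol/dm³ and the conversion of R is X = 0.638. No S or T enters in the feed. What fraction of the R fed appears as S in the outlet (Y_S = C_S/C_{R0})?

Exit C_R = C_{R0}(1−X) = 5.01×0.362 = 1.814 mol/dm³.
A CSTR operates uniformly at the exit composition, giving r_S = 2.774 and r_T = 4.671 (each k·C_R^n at C_R = 1.814).
Fraction of consumed R going to S: r_S/(r_S+r_T) = 0.3726.
C_S = 0.3726·C_{R0}·X = 0.3726×5.01×0.638 = 1.19 mol/dm³; Y_S = C_S/C_{R0} = 0.238.

0.238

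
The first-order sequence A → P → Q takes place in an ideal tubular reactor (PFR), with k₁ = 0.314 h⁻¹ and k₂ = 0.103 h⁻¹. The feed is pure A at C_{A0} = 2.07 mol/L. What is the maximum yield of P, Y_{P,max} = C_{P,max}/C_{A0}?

For a first-order series the maximum intermediate yield is C_{P,max}/C_{A0} = (k₁/k₂)^[k₂/(k₂−k₁)].
= (0.314/0.103)^(0.103/(0.103−0.314)) = (3.049)^(-0.4882) = 0.5803.

0.580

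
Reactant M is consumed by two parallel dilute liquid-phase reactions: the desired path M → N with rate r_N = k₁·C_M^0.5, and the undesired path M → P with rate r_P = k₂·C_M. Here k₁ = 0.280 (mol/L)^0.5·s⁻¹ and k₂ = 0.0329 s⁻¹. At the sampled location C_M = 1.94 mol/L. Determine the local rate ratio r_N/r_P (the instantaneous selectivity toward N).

S_{N/P} = r_N/r_P = (k₁·C_M^0.5)/(k₂·C_M) = (k₁/k₂)·C_M^-0.5.
= (0.280×1.940^0.5) / (0.0329×1.940) = 0.3900/0.06383 = 6.11.
The undesired path is higher order in M, so low C_M (CSTR or dilute feed) favours N.

6.11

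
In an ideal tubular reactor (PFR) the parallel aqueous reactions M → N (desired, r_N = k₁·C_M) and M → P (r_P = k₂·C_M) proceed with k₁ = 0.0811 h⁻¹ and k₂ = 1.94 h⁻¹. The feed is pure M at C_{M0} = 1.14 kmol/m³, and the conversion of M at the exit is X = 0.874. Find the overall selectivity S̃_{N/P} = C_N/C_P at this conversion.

C_M = C_{M0}(1−X) = 0.1436 kmol/m³.
Both paths are first order in M, so the instantaneous fraction to N is constant: dC_N/d(−C_M) = k₁/(k₁+k₂) = 0.04013.
C_N = 0.04013·(C_{M0}−C_M) = 0.04013×0.9964 = 0.0400 kmol/m³.
C_P = (C_{M0}−C_M)−C_N = 0.9564 kmol/m³; S̃_{N/P} = 0.03998/0.9564 = 0.0418.

0.0418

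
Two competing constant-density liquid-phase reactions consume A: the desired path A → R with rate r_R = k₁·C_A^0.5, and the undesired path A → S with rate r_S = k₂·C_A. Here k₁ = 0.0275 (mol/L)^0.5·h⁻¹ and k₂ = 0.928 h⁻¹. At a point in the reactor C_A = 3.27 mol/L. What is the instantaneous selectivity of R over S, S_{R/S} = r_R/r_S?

0.0164

S_{R/S} = r_R/r_S = (k₁·C_A^0.5)/(k₂·C_A) = (k₁/k₂)·C_A^-0.5.
= (0.0275×3.270^0.5) / (0.928×3.270) = 0.04973/3.035 = 0.0164.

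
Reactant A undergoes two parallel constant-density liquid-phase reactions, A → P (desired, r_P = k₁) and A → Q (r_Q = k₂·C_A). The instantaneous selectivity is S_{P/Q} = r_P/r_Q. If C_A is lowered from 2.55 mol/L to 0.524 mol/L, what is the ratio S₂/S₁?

S_{P/Q} = (k₁/k₂)·C_A⁻¹, so S₂/S₁ = (C_{A,2}/C_{A,1})⁻¹.
= 2.55/0.524 = 4.87.

4.87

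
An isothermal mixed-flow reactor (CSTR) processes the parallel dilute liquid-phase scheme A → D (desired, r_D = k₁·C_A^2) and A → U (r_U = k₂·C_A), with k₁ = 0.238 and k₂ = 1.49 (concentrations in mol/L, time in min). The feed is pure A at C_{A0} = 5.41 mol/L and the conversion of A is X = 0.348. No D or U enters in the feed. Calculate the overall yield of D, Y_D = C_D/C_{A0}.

Exit C_A = C_{A0}(1−X) = 5.41×0.652 = 3.527 mol/L.
A CSTR operates uniformly at the exit composition, giving r_D = 2.961 and r_U = 5.256 (each k·C_A^n at C_A = 3.527).
Fraction of consumed A going to D: r_D/(r_D+r_U) = 0.3604.
C_D = 0.3604·C_{A0}·X = 0.3604×5.41×0.348 = 0.678 mol/L; Y_D = C_D/C_{A0} = 0.125.

0.125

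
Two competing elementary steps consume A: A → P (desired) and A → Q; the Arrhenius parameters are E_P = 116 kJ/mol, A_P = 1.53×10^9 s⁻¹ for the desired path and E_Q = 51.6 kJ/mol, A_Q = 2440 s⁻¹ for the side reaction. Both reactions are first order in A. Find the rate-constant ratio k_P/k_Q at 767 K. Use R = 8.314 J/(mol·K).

25.8

k_P/k_Q = (A_P/A_Q)·exp[−(E_P−E_Q)/(RT)] = (A_P/A_Q)·exp[(E_Q−E_P)/(RT)].
(E_Q−E_P)/(RT) = (51.6−116)×10³/(8.314×767) = -64400/6377 = -10.10.
k_P/k_Q = (1.53×10^9/2440)·exp(-10.10) = 6.270×10^5 × 4.112×10^-5 = 25.8.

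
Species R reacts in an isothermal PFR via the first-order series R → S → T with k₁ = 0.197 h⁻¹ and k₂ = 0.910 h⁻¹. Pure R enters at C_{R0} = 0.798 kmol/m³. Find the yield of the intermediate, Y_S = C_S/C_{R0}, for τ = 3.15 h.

0.133

For first-order series with pure R initially, C_S(τ) = k₁C_{R0}/(k₂−k₁)·(e^(−k₁τ) − e^(−k₂τ)).
e^(−k₁τ) = e^(−0.197×3.15) = e^(−0.6206) = 0.5376; e^(−k₂τ) = e^(−2.866) = 0.05690.
C_S = 0.197×0.798/(0.910−0.197) × (0.5376−0.05690) = 0.2205×0.4808 = 0.1060 kmol/m³.
Y_S = C_S/C_{R0} = 0.1060/0.798 = 0.133.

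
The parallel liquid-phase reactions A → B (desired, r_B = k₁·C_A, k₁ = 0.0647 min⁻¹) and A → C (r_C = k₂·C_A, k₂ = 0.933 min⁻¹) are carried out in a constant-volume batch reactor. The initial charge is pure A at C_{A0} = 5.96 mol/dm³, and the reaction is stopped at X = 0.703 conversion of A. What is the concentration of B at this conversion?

0.272 mol/dm³

C_A = C_{A0}(1−X) = 1.770 mol/dm³.
Both paths are first order in A, so the instantaneous fraction to B is constant: dC_B/d(−C_A) = k₁/(k₁+k₂) = 0.06485.
C_B = 0.06485·(C_{A0}−C_A) = 0.06485×4.190 = 0.272 mol/dm³.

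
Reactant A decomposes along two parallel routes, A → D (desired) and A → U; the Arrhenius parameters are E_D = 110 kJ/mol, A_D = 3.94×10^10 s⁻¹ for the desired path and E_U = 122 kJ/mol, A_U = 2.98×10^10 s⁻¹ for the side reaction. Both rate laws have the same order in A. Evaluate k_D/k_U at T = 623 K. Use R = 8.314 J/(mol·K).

13.4

k_D/k_U = (A_D/A_U)·exp[−(E_D−E_U)/(RT)] = (A_D/A_U)·exp[(E_U−E_D)/(RT)].
(E_U−E_D)/(RT) = (122−110)×10³/(8.314×623) = 12000/5180 = 2.317.
k_D/k_U = (3.94×10^10/2.98×10^10)·exp(2.317) = 1.322 × 10.14 = 13.4.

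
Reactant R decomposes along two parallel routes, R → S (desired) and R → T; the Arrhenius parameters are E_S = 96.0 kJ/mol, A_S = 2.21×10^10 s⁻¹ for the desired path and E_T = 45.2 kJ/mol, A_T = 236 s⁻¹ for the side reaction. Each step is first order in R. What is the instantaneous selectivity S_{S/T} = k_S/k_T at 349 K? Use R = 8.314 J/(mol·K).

2.33

k_S/k_T = (A_S/A_T)·exp[−(E_S−E_T)/(RT)] = (A_S/A_T)·exp[(E_T−E_S)/(RT)].
(E_T−E_S)/(RT) = (45.2−96.0)×10³/(8.314×349) = -50800/2902 = -17.51.
k_S/k_T = (2.21×10^10/236)·exp(-17.51) = 9.364×10^7 × 2.492×10^-8 = 2.33.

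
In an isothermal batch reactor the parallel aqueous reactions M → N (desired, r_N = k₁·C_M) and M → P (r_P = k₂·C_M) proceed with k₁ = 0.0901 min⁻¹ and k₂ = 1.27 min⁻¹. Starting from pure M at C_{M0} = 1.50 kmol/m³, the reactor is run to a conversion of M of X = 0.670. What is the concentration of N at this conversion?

C_M = C_{M0}(1−X) = 0.4950 kmol/m³.
Both paths are first order in M, so the instantaneous fraction to N is constant: dC_N/d(−C_M) = k₁/(k₁+k₂) = 0.06625.
C_N = 0.06625·(C_{M0}−C_M) = 0.06625×1.005 = 0.0666 kmol/m³.

0.0666 kmol/m³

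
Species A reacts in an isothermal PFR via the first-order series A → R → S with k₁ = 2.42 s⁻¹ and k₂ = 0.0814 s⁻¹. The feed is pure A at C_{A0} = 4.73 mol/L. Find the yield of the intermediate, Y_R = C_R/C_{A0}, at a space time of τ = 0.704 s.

0.789

For first-order series with pure A initially, C_R(τ) = k₁C_{A0}/(k₂−k₁)·(e^(−k₁τ) − e^(−k₂τ)).
e^(−k₁τ) = e^(−2.42×0.704) = e^(−1.704) = 0.1820; e^(−k₂τ) = e^(−0.05731) = 0.9443.
C_R = 2.42×4.73/(0.0814−2.42) × (0.1820−0.9443) = (-4.895)×(-0.7623) = 3.731 mol/L.
Y_R = C_R/C_{A0} = 3.731/4.73 = 0.789.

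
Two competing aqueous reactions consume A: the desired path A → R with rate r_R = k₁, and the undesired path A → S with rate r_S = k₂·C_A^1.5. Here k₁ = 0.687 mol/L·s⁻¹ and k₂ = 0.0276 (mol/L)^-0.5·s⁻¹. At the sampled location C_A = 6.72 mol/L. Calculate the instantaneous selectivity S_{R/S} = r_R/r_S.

S_{R/S} = r_R/r_S = (k₁)/(k₂·C_A^1.5) = (k₁/k₂)·C_A^-1.5.
= (0.687) / (0.0276×6.720^1.5) = 0.6870/0.4808 = 1.43.

1.43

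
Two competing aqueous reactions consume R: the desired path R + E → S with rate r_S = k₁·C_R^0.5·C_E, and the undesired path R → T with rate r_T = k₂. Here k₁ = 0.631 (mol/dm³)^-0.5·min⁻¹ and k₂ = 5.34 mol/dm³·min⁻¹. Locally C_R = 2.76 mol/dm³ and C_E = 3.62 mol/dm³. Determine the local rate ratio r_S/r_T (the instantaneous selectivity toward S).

0.711

S_{S/T} = r_S/r_T = (k₁·C_R^0.5·C_E)/(k₂) = (k₁/k₂)·C_R^0.5·C_E.
= (0.631×2.760^0.5×3.620) / (5.34) = 3.795/5.340 = 0.711.
Since the desired path is higher order in R, keeping C_R high (PFR or concentrated feed) favours S.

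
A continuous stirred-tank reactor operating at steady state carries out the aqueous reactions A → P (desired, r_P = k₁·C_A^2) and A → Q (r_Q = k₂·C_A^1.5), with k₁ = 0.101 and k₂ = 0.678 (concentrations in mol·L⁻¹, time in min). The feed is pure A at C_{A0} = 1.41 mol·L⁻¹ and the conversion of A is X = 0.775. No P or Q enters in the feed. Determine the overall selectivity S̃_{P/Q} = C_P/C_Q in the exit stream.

Exit C_A = C_{A0}(1−X) = 1.41×0.225 = 0.3172 mol·L⁻¹.
Rates in a CSTR are evaluated at the outlet concentration: r_P = 0.101×0.3172^2 = 0.01017, r_Q = 0.678×0.3172^1.5 = 0.1212.
Overall selectivity = C_P/C_Q = r_Pτ/(r_Qτ) = r_P/r_Q = 0.0839.

0.0839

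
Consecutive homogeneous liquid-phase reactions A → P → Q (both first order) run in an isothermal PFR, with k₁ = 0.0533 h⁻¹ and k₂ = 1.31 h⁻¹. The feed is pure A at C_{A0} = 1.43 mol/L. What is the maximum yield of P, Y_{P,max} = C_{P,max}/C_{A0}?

At the optimum, C_{P,max}/C_{A0} = (k₁/k₂)^[k₂/(k₂−k₁)].
= (0.0533/1.31)^(1.31/(1.31−0.0533)) = (0.04069)^(1.042) = 0.03552.

0.0355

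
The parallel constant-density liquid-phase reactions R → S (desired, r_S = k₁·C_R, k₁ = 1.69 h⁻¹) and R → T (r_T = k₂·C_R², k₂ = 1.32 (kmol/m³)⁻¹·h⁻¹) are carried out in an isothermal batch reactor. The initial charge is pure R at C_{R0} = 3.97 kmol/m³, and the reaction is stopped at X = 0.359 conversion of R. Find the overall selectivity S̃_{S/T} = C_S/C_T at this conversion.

0.398

C_R = C_{R0}(1−X) = 2.545 kmol/m³.
Along a PFR/batch, dC_S/dC_R = −r_S/(r_S+r_T) = −k₁/(k₁+k₂·C_R).
Integrating from C_{R0} to C_R: C_S = (1.69/1.32)·ln[(1.69+1.32·3.97)/(1.69+1.32·2.54)] = 1.280·ln(6.930/5.049) = 0.4055 kmol/m³.
C_T = (C_{R0}−C_R)−C_S = 1.020 kmol/m³; S̃_{S/T} = 0.4055/1.020 = 0.398.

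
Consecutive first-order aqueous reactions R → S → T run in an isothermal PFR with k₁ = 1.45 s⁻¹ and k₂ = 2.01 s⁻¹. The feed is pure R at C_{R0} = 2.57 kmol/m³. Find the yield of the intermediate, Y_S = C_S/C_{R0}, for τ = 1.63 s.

0.146

For first-order series with pure R initially, C_S(τ) = k₁C_{R0}/(k₂−k₁)·(e^(−k₁τ) − e^(−k₂τ)).
e^(−k₁τ) = e^(−1.45×1.63) = e^(−2.363) = 0.09409; e^(−k₂τ) = e^(−3.276) = 0.03777.
C_S = 1.45×2.57/(2.01−1.45) × (0.09409−0.03777) = 6.654×0.05632 = 0.3748 kmol/m³.
Y_S = C_S/C_{R0} = 0.3748/2.57 = 0.146.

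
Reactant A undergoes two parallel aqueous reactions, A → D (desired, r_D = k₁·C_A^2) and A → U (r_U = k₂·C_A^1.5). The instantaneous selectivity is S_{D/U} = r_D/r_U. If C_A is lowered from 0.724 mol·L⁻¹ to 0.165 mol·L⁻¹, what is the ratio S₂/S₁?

S_{D/U} = (k₁/k₂)·C_A^0.5, so S₂/S₁ = (C_{A,2}/C_{A,1})^0.5.
= (0.165/0.724)^0.5 = (0.2279)^0.5 = 0.477.
Selectivity toward D falls as C_A falls — high-concentration operation is favoured.

0.477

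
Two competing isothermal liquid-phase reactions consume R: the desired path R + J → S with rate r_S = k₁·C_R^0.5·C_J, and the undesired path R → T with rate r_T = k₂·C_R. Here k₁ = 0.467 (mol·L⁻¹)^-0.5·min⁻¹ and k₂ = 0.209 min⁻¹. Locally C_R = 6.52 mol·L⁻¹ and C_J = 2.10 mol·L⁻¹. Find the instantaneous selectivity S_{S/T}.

1.84

S_{S/T} = r_S/r_T = (k₁·C_R^0.5·C_J)/(k₂·C_R) = (k₁/k₂)·C_R^-0.5·C_J.
= (0.467×6.520^0.5×2.100) / (0.209×6.520) = 2.504/1.363 = 1.84.
The undesired path is higher order in R, so low C_R (CSTR or dilute feed) favours S.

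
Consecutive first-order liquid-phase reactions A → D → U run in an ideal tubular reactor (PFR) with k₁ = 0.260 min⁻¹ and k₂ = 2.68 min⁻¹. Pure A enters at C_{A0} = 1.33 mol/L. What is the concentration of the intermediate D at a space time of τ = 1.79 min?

For first-order series with pure A initially, C_D(τ) = k₁C_{A0}/(k₂−k₁)·(e^(−k₁τ) − e^(−k₂τ)).
e^(−k₁τ) = e^(−0.260×1.79) = e^(−0.4654) = 0.6279; e^(−k₂τ) = e^(−4.797) = 0.008253.
C_D = 0.260×1.33/(2.68−0.260) × (0.6279−0.008253) = 0.1429×0.6196 = 0.08854 mol/L.

0.0885 mol/L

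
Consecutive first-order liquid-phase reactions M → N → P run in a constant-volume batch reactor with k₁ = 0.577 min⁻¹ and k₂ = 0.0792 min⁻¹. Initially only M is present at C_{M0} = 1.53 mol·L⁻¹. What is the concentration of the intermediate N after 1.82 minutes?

0.915 mol·L⁻¹

For first-order series with pure M initially, C_N(t) = k₁C_{M0}/(k₂−k₁)·(e^(−k₁t) − e^(−k₂t)).
e^(−k₁t) = e^(−0.577×1.82) = e^(−1.050) = 0.3499; e^(−k₂t) = e^(−0.1441) = 0.8658.
C_N = 0.577×1.53/(0.0792−0.577) × (0.3499−0.8658) = (-1.773)×(-0.5159) = 0.9149 mol·L⁻¹.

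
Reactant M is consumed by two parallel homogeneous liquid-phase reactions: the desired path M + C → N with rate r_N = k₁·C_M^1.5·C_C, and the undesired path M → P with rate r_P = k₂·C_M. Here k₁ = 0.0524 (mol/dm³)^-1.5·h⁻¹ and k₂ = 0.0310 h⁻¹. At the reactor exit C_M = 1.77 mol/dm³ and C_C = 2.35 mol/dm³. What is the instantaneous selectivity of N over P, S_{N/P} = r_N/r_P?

S_{N/P} = r_N/r_P = (k₁·C_M^1.5·C_C)/(k₂·C_M) = (k₁/k₂)·C_M^0.5·C_C.
= (0.0524×1.770^1.5×2.350) / (0.0310×1.770) = 0.2900/0.05487 = 5.28.

5.28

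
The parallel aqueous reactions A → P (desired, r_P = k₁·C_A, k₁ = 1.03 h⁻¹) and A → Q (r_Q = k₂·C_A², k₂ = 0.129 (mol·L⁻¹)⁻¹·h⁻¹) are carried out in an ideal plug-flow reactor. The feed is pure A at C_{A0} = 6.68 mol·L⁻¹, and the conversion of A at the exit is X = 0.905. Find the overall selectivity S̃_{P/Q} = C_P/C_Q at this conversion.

2.35

C_A = C_{A0}(1−X) = 0.6346 mol·L⁻¹.
Along a PFR/batch, dC_P/dC_A = −r_P/(r_P+r_Q) = −k₁/(k₁+k₂·C_A).
Integrating from C_{A0} to C_A: C_P = (1.03/0.129)·ln[(1.03+0.129·6.68)/(1.03+0.129·0.635)] = 7.984·ln(1.892/1.112) = 4.243 mol·L⁻¹.
C_Q = (C_{A0}−C_A)−C_P = 1.802 mol·L⁻¹; S̃_{P/Q} = 4.243/1.802 = 2.35.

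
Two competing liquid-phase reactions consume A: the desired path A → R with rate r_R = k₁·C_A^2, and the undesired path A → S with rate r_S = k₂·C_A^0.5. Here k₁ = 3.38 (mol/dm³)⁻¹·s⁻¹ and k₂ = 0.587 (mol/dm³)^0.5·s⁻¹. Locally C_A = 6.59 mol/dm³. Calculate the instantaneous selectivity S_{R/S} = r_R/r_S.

97.4

S_{R/S} = r_R/r_S = (k₁·C_A^2)/(k₂·C_A^0.5) = (k₁/k₂)·C_A^1.5.
= (3.38×6.590^2) / (0.587×6.590^0.5) = 146.8/1.507 = 97.4.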